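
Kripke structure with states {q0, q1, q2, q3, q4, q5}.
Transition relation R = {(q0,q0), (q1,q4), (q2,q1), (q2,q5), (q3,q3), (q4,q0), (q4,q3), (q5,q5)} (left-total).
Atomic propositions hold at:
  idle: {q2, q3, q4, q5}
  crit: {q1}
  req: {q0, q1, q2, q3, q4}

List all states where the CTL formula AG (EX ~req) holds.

Sat(~req) = {q5}
Sat(EX ~req) = {s : some successor in {q5}} = {q2, q5}
AG (EX ~req): greatest fixpoint, start Z0 = {q2, q5}, keep only states in Sat with every successor in Z. Z1 = {q5}; fixed.
Sat(AG (EX ~req)) = {q5}

{q5}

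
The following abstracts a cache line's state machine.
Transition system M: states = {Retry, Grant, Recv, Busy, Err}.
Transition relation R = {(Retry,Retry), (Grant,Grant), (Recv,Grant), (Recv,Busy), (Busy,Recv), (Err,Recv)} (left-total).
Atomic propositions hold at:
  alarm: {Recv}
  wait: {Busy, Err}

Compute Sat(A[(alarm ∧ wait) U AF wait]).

{Busy, Err}

Sat(alarm ∧ wait) = ∅
AF wait: least fixpoint, start Z0 = {Busy, Err}, add states with every successor in Z. Already a fixed point.
Sat(AF wait) = {Busy, Err}
A[(alarm ∧ wait) U AF wait]: least fixpoint, start Z0 = Sat(AF wait) = {Busy, Err}, add states in Sat(alarm ∧ wait) with every successor in Z. Already a fixed point.
Sat(A[(alarm ∧ wait) U AF wait]) = {Busy, Err}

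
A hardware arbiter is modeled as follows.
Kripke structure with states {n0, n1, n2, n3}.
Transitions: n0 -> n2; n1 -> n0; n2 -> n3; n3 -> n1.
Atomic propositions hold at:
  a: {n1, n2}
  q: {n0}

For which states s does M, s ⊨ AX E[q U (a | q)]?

Sat(a | q) = {n0, n1, n2}
E[q U (a | q)]: least fixpoint, start Z0 = Sat((a | q)) = {n0, n1, n2}, add states in Sat(q) with some successor in Z. Already a fixed point.
Sat(E[q U (a | q)]) = {n0, n1, n2}
Sat(AX E[q U (a | q)]) = {s : every successor in {n0, n1, n2}} = {n0, n1, n3}

{n0, n1, n3}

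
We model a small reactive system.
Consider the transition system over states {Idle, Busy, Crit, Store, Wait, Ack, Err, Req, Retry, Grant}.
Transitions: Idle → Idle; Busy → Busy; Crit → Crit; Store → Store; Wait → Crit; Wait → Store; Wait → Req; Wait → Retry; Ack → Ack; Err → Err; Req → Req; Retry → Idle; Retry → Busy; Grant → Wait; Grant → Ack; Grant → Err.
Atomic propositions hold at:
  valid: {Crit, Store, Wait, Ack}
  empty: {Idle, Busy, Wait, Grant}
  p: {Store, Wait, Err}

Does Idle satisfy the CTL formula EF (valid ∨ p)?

Sat(valid ∨ p) = {Crit, Store, Wait, Ack, Err}
EF (valid ∨ p): least fixpoint, start Z0 = {Crit, Store, Wait, Ack, Err}, add states with some successor in Z. Z1 = {Crit, Store, Wait, Ack, Err, Grant}; fixed.
Sat(EF (valid ∨ p)) = {Crit, Store, Wait, Ack, Err, Grant}
Idle ∉ Sat(EF (valid ∨ p)) = {Crit, Store, Wait, Ack, Err, Grant}, so the formula does not hold at Idle.

No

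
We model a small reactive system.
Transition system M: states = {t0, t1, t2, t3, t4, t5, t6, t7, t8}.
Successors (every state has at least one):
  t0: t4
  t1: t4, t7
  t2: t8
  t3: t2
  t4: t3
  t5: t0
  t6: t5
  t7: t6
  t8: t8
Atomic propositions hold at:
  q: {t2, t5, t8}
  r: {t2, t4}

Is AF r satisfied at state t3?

AF r: least fixpoint, start Z0 = {t2, t4}, add states with every successor in Z. Z1 = {t0, t2, t3, t4}; Z2 = {t0, t2, t3, t4, t5}; Z3 = {t0, t2, t3, t4, t5, t6}; Z4 = {t0, t2, t3, t4, t5, t6, t7}; Z5 = {t0, t1, t2, t3, t4, t5, t6, t7}; fixed.
Sat(AF r) = {t0, t1, t2, t3, t4, t5, t6, t7}
t3 ∈ Sat(AF r) = {t0, t1, t2, t3, t4, t5, t6, t7}, so the formula holds at t3.

Yes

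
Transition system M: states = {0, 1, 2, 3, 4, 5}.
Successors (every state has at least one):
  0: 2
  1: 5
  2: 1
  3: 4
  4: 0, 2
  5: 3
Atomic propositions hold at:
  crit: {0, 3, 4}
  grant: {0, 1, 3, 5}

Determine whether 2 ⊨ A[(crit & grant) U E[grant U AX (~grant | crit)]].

Sat(crit & grant) = {0, 3}
Sat(~grant) = {2, 4}
Sat(~grant | crit) = {0, 2, 3, 4}
Sat(AX (~grant | crit)) = {s : every successor in {0, 2, 3, 4}} = {0, 3, 4, 5}
E[grant U AX (~grant | crit)]: least fixpoint, start Z0 = Sat(AX (~grant | crit)) = {0, 3, 4, 5}, add states in Sat(grant) with some successor in Z. Z1 = {0, 1, 3, 4, 5}; fixed.
Sat(E[grant U AX (~grant | crit)]) = {0, 1, 3, 4, 5}
A[(crit & grant) U E[grant U AX (~grant | crit)]]: least fixpoint, start Z0 = Sat(E[grant U AX (~grant | crit)]) = {0, 1, 3, 4, 5}, add states in Sat(crit & grant) with every successor in Z. Already a fixed point.
Sat(A[(crit & grant) U E[grant U AX (~grant | crit)]]) = {0, 1, 3, 4, 5}
2 ∉ Sat(A[(crit & grant) U E[grant U AX (~grant | crit)]]) = {0, 1, 3, 4, 5}, so the formula does not hold at 2.

No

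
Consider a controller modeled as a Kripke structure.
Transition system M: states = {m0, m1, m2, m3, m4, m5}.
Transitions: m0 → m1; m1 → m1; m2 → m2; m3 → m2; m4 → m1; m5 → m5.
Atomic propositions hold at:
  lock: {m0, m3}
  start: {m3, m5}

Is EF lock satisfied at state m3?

EF lock: least fixpoint, start Z0 = {m0, m3}, add states with some successor in Z. Already a fixed point.
Sat(EF lock) = {m0, m3}
m3 ∈ Sat(EF lock) = {m0, m3}, so the formula holds at m3.

Yes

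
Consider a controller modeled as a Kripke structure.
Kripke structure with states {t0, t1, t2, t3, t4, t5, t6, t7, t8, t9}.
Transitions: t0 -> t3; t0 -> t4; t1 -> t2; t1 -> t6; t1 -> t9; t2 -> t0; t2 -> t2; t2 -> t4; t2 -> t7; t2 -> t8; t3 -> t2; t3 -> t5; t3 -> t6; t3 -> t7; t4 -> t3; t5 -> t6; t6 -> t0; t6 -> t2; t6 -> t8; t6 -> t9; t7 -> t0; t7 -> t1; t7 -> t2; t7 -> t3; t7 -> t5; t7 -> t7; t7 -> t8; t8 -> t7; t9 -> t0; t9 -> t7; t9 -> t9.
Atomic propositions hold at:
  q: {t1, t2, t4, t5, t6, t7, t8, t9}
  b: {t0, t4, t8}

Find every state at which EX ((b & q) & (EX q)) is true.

Sat(b & q) = {t4, t8}
Sat(EX q) = {s : some successor in {t1, t2, t4, t5, t6, t7, t8, t9}} = {t0, t1, t2, t3, t5, t6, t7, t8, t9}
Sat((b & q) & (EX q)) = {t8}
Sat(EX ((b & q) & (EX q))) = {s : some successor in {t8}} = {t2, t6, t7}

{t2, t6, t7}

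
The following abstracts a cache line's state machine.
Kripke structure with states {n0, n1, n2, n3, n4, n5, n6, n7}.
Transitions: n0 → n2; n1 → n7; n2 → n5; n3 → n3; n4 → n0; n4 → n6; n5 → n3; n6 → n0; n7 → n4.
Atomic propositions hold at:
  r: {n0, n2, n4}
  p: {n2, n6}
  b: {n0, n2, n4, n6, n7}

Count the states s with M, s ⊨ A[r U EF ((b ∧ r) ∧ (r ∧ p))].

Sat(b ∧ r) = {n0, n2, n4}
Sat(r ∧ p) = {n2}
Sat((b ∧ r) ∧ (r ∧ p)) = {n2}
EF ((b ∧ r) ∧ (r ∧ p)): least fixpoint, start Z0 = {n2}, add states with some successor in Z. Z1 = {n0, n2}; Z2 = {n0, n2, n4, n6}; Z3 = {n0, n2, n4, n6, n7}; Z4 = {n0, n1, n2, n4, n6, n7}; fixed.
Sat(EF ((b ∧ r) ∧ (r ∧ p))) = {n0, n1, n2, n4, n6, n7}
A[r U EF ((b ∧ r) ∧ (r ∧ p))]: least fixpoint, start Z0 = Sat(EF ((b ∧ r) ∧ (r ∧ p))) = {n0, n1, n2, n4, n6, n7}, add states in Sat(r) with every successor in Z. Already a fixed point.
Sat(A[r U EF ((b ∧ r) ∧ (r ∧ p))]) = {n0, n1, n2, n4, n6, n7}
|Sat(A[r U EF ((b ∧ r) ∧ (r ∧ p))])| = |{n0, n1, n2, n4, n6, n7}| = 6.

6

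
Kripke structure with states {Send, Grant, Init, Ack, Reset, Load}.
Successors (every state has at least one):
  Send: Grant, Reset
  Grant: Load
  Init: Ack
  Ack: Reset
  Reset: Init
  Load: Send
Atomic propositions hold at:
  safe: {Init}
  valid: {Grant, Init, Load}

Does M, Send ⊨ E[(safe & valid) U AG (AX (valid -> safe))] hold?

No

Sat(safe & valid) = {Init}
Sat(valid -> safe) = {Send, Init, Ack, Reset}
Sat(AX (valid -> safe)) = {s : every successor in {Send, Init, Ack, Reset}} = {Init, Ack, Reset, Load}
AG (AX (valid -> safe)): greatest fixpoint, start Z0 = {Init, Ack, Reset, Load}, keep only states in Sat with every successor in Z. Z1 = {Init, Ack, Reset}; fixed.
Sat(AG (AX (valid -> safe))) = {Init, Ack, Reset}
E[(safe & valid) U AG (AX (valid -> safe))]: least fixpoint, start Z0 = Sat(AG (AX (valid -> safe))) = {Init, Ack, Reset}, add states in Sat(safe & valid) with some successor in Z. Already a fixed point.
Sat(E[(safe & valid) U AG (AX (valid -> safe))]) = {Init, Ack, Reset}
Send ∉ Sat(E[(safe & valid) U AG (AX (valid -> safe))]) = {Init, Ack, Reset}, so the formula does not hold at Send.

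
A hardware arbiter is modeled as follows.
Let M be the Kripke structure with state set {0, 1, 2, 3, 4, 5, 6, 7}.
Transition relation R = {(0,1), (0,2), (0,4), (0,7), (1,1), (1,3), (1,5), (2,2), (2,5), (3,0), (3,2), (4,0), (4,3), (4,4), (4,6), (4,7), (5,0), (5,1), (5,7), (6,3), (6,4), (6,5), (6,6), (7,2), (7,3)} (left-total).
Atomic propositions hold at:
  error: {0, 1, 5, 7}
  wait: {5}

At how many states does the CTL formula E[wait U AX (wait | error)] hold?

1

Sat(wait | error) = {0, 1, 5, 7}
Sat(AX (wait | error)) = {s : every successor in {0, 1, 5, 7}} = {5}
E[wait U AX (wait | error)]: least fixpoint, start Z0 = Sat(AX (wait | error)) = {5}, add states in Sat(wait) with some successor in Z. Already a fixed point.
Sat(E[wait U AX (wait | error)]) = {5}
|Sat(E[wait U AX (wait | error)])| = |{5}| = 1.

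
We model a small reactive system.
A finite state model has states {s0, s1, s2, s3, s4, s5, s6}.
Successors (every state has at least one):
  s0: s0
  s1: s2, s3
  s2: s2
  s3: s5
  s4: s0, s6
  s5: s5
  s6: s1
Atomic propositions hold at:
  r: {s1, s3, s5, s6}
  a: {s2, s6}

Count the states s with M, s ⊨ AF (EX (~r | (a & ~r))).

Sat(~r) = {s0, s2, s4}
Sat(a & ~r) = {s2}
Sat(~r | (a & ~r)) = {s0, s2, s4}
Sat(EX (~r | (a & ~r))) = {s : some successor in {s0, s2, s4}} = {s0, s1, s2, s4}
AF (EX (~r | (a & ~r))): least fixpoint, start Z0 = {s0, s1, s2, s4}, add states with every successor in Z. Z1 = {s0, s1, s2, s4, s6}; fixed.
Sat(AF (EX (~r | (a & ~r)))) = {s0, s1, s2, s4, s6}
|Sat(AF (EX (~r | (a & ~r))))| = |{s0, s1, s2, s4, s6}| = 5.

5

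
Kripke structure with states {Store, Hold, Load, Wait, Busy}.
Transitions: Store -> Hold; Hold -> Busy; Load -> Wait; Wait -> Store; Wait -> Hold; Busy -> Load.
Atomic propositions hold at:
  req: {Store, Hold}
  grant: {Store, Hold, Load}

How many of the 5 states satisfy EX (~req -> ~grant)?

4

Sat(~req) = {Load, Wait, Busy}
Sat(~grant) = {Wait, Busy}
Sat(~req -> ~grant) = {Store, Hold, Wait, Busy}
Sat(EX (~req -> ~grant)) = {s : some successor in {Store, Hold, Wait, Busy}} = {Store, Hold, Load, Wait}
|Sat(EX (~req -> ~grant))| = |{Store, Hold, Load, Wait}| = 4.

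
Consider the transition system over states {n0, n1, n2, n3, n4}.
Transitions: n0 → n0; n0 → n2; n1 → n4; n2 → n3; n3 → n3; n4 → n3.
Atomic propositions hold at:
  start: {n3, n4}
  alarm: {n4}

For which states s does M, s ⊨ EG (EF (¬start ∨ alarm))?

Sat(¬start) = {n0, n1, n2}
Sat(¬start ∨ alarm) = {n0, n1, n2, n4}
EF (¬start ∨ alarm): least fixpoint, start Z0 = {n0, n1, n2, n4}, add states with some successor in Z. Already a fixed point.
Sat(EF (¬start ∨ alarm)) = {n0, n1, n2, n4}
EG (EF (¬start ∨ alarm)): greatest fixpoint, start Z0 = {n0, n1, n2, n4}, keep only states in Sat with some successor in Z. Z1 = {n0, n1}; Z2 = {n0}; fixed.
Sat(EG (EF (¬start ∨ alarm))) = {n0}

{n0}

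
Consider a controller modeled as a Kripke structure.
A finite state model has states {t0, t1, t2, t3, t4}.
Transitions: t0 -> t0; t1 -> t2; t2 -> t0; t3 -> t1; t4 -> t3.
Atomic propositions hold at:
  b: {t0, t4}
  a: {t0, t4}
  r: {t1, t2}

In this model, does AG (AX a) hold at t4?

Sat(AX a) = {s : every successor in {t0, t4}} = {t0, t2}
AG (AX a): greatest fixpoint, start Z0 = {t0, t2}, keep only states in Sat with every successor in Z. Already a fixed point.
Sat(AG (AX a)) = {t0, t2}
t4 ∉ Sat(AG (AX a)) = {t0, t2}, so the formula does not hold at t4.

No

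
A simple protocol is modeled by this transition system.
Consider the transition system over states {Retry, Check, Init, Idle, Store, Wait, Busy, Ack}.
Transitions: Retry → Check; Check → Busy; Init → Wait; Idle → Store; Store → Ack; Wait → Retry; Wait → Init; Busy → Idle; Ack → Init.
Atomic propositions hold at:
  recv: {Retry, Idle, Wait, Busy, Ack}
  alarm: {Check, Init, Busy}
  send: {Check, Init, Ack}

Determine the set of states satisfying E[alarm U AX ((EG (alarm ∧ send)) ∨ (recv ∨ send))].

Sat(alarm ∧ send) = {Check, Init}
EG (alarm ∧ send): greatest fixpoint, start Z0 = {Check, Init}, keep only states in Sat with some successor in Z. Z1 = ∅; fixed.
Sat(EG (alarm ∧ send)) = ∅
Sat(recv ∨ send) = {Retry, Check, Init, Idle, Wait, Busy, Ack}
Sat((EG (alarm ∧ send)) ∨ (recv ∨ send)) = {Retry, Check, Init, Idle, Wait, Busy, Ack}
Sat(AX ((EG (alarm ∧ send)) ∨ (recv ∨ send))) = {s : every successor in {Retry, Check, Init, Idle, Wait, Busy, Ack}} = {Retry, Check, Init, Store, Wait, Busy, Ack}
E[alarm U AX ((EG (alarm ∧ send)) ∨ (recv ∨ send))]: least fixpoint, start Z0 = Sat(AX ((EG (alarm ∧ send)) ∨ (recv ∨ send))) = {Retry, Check, Init, Store, Wait, Busy, Ack}, add states in Sat(alarm) with some successor in Z. Already a fixed point.
Sat(E[alarm U AX ((EG (alarm ∧ send)) ∨ (recv ∨ send))]) = {Retry, Check, Init, Store, Wait, Busy, Ack}

{Retry, Check, Init, Store, Wait, Busy, Ack}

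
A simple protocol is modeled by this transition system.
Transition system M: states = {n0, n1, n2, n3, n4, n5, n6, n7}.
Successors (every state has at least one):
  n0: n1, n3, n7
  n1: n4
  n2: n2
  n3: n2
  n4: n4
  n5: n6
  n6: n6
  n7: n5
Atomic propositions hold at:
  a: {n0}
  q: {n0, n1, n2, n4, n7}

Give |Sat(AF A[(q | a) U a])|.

1

Sat(q | a) = {n0, n1, n2, n4, n7}
A[(q | a) U a]: least fixpoint, start Z0 = Sat(a) = {n0}, add states in Sat(q | a) with every successor in Z. Already a fixed point.
Sat(A[(q | a) U a]) = {n0}
AF A[(q | a) U a]: least fixpoint, start Z0 = {n0}, add states with every successor in Z. Already a fixed point.
Sat(AF A[(q | a) U a]) = {n0}
|Sat(AF A[(q | a) U a])| = |{n0}| = 1.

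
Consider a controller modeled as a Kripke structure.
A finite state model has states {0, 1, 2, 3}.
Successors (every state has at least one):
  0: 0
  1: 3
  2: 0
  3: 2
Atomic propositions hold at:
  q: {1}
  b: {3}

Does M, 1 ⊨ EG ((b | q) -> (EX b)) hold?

No

Sat(b | q) = {1, 3}
Sat(EX b) = {s : some successor in {3}} = {1}
Sat((b | q) -> (EX b)) = {0, 1, 2}
EG ((b | q) -> (EX b)): greatest fixpoint, start Z0 = {0, 1, 2}, keep only states in Sat with some successor in Z. Z1 = {0, 2}; fixed.
Sat(EG ((b | q) -> (EX b))) = {0, 2}
1 ∉ Sat(EG ((b | q) -> (EX b))) = {0, 2}, so the formula does not hold at 1.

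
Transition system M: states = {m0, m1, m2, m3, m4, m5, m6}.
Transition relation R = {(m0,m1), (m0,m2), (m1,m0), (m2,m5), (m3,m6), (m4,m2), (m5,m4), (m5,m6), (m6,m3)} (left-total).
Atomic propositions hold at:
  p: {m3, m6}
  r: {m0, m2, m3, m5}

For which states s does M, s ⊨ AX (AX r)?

Sat(AX r) = {s : every successor in {m0, m2, m3, m5}} = {m1, m2, m4, m6}
Sat(AX (AX r)) = {s : every successor in {m1, m2, m4, m6}} = {m0, m3, m4, m5}

{m0, m3, m4, m5}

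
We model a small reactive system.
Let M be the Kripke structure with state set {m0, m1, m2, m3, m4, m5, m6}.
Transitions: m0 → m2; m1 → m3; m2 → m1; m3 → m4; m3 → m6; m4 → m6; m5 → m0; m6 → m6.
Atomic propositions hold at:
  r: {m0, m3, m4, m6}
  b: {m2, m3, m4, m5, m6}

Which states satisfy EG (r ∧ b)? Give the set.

{m3, m4, m6}

Sat(r ∧ b) = {m3, m4, m6}
EG (r ∧ b): greatest fixpoint, start Z0 = {m3, m4, m6}, keep only states in Sat with some successor in Z. Already a fixed point.
Sat(EG (r ∧ b)) = {m3, m4, m6}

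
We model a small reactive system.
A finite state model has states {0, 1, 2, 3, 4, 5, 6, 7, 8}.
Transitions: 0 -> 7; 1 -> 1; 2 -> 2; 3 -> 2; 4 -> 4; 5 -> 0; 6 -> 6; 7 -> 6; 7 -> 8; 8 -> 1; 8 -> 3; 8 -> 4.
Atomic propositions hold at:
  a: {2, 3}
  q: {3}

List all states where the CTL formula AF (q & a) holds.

Sat(q & a) = {3}
AF (q & a): least fixpoint, start Z0 = {3}, add states with every successor in Z. Already a fixed point.
Sat(AF (q & a)) = {3}

{3}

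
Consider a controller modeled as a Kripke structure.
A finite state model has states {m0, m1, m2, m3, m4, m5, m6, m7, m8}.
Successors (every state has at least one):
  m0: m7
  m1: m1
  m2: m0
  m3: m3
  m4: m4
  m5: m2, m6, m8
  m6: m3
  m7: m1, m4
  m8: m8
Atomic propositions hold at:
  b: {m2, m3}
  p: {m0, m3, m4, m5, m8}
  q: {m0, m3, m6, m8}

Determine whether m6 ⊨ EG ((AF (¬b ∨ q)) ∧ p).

Sat(¬b) = {m0, m1, m4, m5, m6, m7, m8}
Sat(¬b ∨ q) = {m0, m1, m3, m4, m5, m6, m7, m8}
AF (¬b ∨ q): least fixpoint, start Z0 = {m0, m1, m3, m4, m5, m6, m7, m8}, add states with every successor in Z. Z1 = {m0, m1, m2, m3, m4, m5, m6, m7, m8}; fixed.
Sat(AF (¬b ∨ q)) = {m0, m1, m2, m3, m4, m5, m6, m7, m8}
Sat((AF (¬b ∨ q)) ∧ p) = {m0, m3, m4, m5, m8}
EG ((AF (¬b ∨ q)) ∧ p): greatest fixpoint, start Z0 = {m0, m3, m4, m5, m8}, keep only states in Sat with some successor in Z. Z1 = {m3, m4, m5, m8}; fixed.
Sat(EG ((AF (¬b ∨ q)) ∧ p)) = {m3, m4, m5, m8}
m6 ∉ Sat(EG ((AF (¬b ∨ q)) ∧ p)) = {m3, m4, m5, m8}, so the formula does not hold at m6.

No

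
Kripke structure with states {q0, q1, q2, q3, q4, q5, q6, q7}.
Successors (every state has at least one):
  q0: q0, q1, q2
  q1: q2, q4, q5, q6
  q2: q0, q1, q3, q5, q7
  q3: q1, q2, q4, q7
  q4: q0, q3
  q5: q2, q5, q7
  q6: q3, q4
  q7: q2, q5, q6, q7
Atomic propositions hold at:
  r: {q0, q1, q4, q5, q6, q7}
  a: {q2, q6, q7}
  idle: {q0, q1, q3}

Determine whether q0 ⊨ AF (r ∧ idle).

Yes

Sat(r ∧ idle) = {q0, q1}
AF (r ∧ idle): least fixpoint, start Z0 = {q0, q1}, add states with every successor in Z. Already a fixed point.
Sat(AF (r ∧ idle)) = {q0, q1}
q0 ∈ Sat(AF (r ∧ idle)) = {q0, q1}, so the formula holds at q0.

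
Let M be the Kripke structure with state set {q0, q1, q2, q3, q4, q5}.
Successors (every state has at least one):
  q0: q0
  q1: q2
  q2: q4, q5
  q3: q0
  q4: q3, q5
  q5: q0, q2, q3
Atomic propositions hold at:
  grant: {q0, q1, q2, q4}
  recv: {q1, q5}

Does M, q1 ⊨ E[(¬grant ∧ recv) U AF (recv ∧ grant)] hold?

Yes

Sat(¬grant) = {q3, q5}
Sat(¬grant ∧ recv) = {q5}
Sat(recv ∧ grant) = {q1}
AF (recv ∧ grant): least fixpoint, start Z0 = {q1}, add states with every successor in Z. Already a fixed point.
Sat(AF (recv ∧ grant)) = {q1}
E[(¬grant ∧ recv) U AF (recv ∧ grant)]: least fixpoint, start Z0 = Sat(AF (recv ∧ grant)) = {q1}, add states in Sat(¬grant ∧ recv) with some successor in Z. Already a fixed point.
Sat(E[(¬grant ∧ recv) U AF (recv ∧ grant)]) = {q1}
q1 ∈ Sat(E[(¬grant ∧ recv) U AF (recv ∧ grant)]) = {q1}, so the formula holds at q1.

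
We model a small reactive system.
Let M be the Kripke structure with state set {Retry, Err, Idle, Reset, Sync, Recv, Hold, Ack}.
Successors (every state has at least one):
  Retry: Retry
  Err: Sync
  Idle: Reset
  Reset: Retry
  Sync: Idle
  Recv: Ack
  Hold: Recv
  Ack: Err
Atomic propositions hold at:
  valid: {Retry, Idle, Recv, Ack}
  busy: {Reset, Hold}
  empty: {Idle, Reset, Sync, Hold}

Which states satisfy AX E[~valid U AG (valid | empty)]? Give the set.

Sat(~valid) = {Err, Reset, Sync, Hold}
Sat(valid | empty) = {Retry, Idle, Reset, Sync, Recv, Hold, Ack}
AG (valid | empty): greatest fixpoint, start Z0 = {Retry, Idle, Reset, Sync, Recv, Hold, Ack}, keep only states in Sat with every successor in Z. Z1 = {Retry, Idle, Reset, Sync, Recv, Hold}; Z2 = {Retry, Idle, Reset, Sync, Hold}; Z3 = {Retry, Idle, Reset, Sync}; fixed.
Sat(AG (valid | empty)) = {Retry, Idle, Reset, Sync}
E[~valid U AG (valid | empty)]: least fixpoint, start Z0 = Sat(AG (valid | empty)) = {Retry, Idle, Reset, Sync}, add states in Sat(~valid) with some successor in Z. Z1 = {Retry, Err, Idle, Reset, Sync}; fixed.
Sat(E[~valid U AG (valid | empty)]) = {Retry, Err, Idle, Reset, Sync}
Sat(AX E[~valid U AG (valid | empty)]) = {s : every successor in {Retry, Err, Idle, Reset, Sync}} = {Retry, Err, Idle, Reset, Sync, Ack}

{Retry, Err, Idle, Reset, Sync, Ack}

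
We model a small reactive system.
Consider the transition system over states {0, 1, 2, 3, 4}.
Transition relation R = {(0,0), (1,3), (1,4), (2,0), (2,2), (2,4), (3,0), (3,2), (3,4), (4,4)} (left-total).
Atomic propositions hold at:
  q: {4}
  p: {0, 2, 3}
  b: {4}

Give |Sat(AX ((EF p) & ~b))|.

1

EF p: least fixpoint, start Z0 = {0, 2, 3}, add states with some successor in Z. Z1 = {0, 1, 2, 3}; fixed.
Sat(EF p) = {0, 1, 2, 3}
Sat(~b) = {0, 1, 2, 3}
Sat((EF p) & ~b) = {0, 1, 2, 3}
Sat(AX ((EF p) & ~b)) = {s : every successor in {0, 1, 2, 3}} = {0}
|Sat(AX ((EF p) & ~b))| = |{0}| = 1.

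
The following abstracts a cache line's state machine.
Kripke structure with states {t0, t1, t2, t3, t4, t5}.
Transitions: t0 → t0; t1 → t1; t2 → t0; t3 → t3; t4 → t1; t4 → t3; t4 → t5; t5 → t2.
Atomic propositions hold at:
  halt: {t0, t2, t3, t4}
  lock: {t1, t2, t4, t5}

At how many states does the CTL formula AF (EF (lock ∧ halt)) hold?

3

Sat(lock ∧ halt) = {t2, t4}
EF (lock ∧ halt): least fixpoint, start Z0 = {t2, t4}, add states with some successor in Z. Z1 = {t2, t4, t5}; fixed.
Sat(EF (lock ∧ halt)) = {t2, t4, t5}
AF (EF (lock ∧ halt)): least fixpoint, start Z0 = {t2, t4, t5}, add states with every successor in Z. Already a fixed point.
Sat(AF (EF (lock ∧ halt))) = {t2, t4, t5}
|Sat(AF (EF (lock ∧ halt)))| = |{t2, t4, t5}| = 3.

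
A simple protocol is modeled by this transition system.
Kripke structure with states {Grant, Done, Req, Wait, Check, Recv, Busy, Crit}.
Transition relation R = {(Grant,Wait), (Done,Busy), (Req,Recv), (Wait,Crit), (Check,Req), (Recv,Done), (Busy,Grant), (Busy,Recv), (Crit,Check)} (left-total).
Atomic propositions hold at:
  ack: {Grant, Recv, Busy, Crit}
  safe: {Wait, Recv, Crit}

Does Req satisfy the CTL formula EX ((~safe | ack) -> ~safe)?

Sat(~safe) = {Grant, Done, Req, Check, Busy}
Sat(~safe | ack) = {Grant, Done, Req, Check, Recv, Busy, Crit}
Sat((~safe | ack) -> ~safe) = {Grant, Done, Req, Wait, Check, Busy}
Sat(EX ((~safe | ack) -> ~safe)) = {s : some successor in {Grant, Done, Req, Wait, Check, Busy}} = {Grant, Done, Check, Recv, Busy, Crit}
Req ∉ Sat(EX ((~safe | ack) -> ~safe)) = {Grant, Done, Check, Recv, Busy, Crit}, so the formula does not hold at Req.

No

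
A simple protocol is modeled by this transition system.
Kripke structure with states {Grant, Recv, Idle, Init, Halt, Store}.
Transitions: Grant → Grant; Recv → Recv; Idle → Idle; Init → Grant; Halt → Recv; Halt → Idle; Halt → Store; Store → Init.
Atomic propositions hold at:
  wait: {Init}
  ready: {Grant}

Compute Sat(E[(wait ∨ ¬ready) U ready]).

{Grant, Init, Halt, Store}

Sat(¬ready) = {Recv, Idle, Init, Halt, Store}
Sat(wait ∨ ¬ready) = {Recv, Idle, Init, Halt, Store}
E[(wait ∨ ¬ready) U ready]: least fixpoint, start Z0 = Sat(ready) = {Grant}, add states in Sat(wait ∨ ¬ready) with some successor in Z. Z1 = {Grant, Init}; Z2 = {Grant, Init, Store}; Z3 = {Grant, Init, Halt, Store}; fixed.
Sat(E[(wait ∨ ¬ready) U ready]) = {Grant, Init, Halt, Store}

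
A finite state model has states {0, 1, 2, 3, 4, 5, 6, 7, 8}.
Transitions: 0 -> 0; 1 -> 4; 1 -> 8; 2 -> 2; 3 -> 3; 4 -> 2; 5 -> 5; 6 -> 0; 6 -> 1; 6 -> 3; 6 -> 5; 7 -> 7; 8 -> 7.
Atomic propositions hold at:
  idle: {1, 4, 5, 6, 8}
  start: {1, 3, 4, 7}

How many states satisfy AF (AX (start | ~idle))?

Sat(~idle) = {0, 2, 3, 7}
Sat(start | ~idle) = {0, 1, 2, 3, 4, 7}
Sat(AX (start | ~idle)) = {s : every successor in {0, 1, 2, 3, 4, 7}} = {0, 2, 3, 4, 7, 8}
AF (AX (start | ~idle)): least fixpoint, start Z0 = {0, 2, 3, 4, 7, 8}, add states with every successor in Z. Z1 = {0, 1, 2, 3, 4, 7, 8}; fixed.
Sat(AF (AX (start | ~idle))) = {0, 1, 2, 3, 4, 7, 8}
|Sat(AF (AX (start | ~idle)))| = |{0, 1, 2, 3, 4, 7, 8}| = 7.

7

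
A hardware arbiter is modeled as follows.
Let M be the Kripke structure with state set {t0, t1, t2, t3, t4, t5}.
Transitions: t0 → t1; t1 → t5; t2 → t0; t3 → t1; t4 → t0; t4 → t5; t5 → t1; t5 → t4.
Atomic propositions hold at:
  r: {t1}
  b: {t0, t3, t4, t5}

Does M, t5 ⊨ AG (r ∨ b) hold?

Yes

Sat(r ∨ b) = {t0, t1, t3, t4, t5}
AG (r ∨ b): greatest fixpoint, start Z0 = {t0, t1, t3, t4, t5}, keep only states in Sat with every successor in Z. Already a fixed point.
Sat(AG (r ∨ b)) = {t0, t1, t3, t4, t5}
t5 ∈ Sat(AG (r ∨ b)) = {t0, t1, t3, t4, t5}, so the formula holds at t5.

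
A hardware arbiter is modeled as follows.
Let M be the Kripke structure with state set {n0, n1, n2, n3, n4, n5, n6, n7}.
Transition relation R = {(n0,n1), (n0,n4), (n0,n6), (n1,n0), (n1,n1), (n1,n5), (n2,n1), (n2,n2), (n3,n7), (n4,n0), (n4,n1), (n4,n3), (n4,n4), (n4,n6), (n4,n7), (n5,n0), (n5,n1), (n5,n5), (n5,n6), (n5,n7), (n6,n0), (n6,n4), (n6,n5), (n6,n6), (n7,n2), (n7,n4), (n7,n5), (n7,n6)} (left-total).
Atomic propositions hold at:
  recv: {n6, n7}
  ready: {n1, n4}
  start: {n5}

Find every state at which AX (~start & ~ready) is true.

Sat(~start) = {n0, n1, n2, n3, n4, n6, n7}
Sat(~ready) = {n0, n2, n3, n5, n6, n7}
Sat(~start & ~ready) = {n0, n2, n3, n6, n7}
Sat(AX (~start & ~ready)) = {s : every successor in {n0, n2, n3, n6, n7}} = {n3}

{n3}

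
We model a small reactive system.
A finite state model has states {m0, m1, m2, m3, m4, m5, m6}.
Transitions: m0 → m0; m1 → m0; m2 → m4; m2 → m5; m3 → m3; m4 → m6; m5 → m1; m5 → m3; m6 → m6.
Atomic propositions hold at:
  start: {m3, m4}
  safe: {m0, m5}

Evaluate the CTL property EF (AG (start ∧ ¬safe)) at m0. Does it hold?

Sat(¬safe) = {m1, m2, m3, m4, m6}
Sat(start ∧ ¬safe) = {m3, m4}
AG (start ∧ ¬safe): greatest fixpoint, start Z0 = {m3, m4}, keep only states in Sat with every successor in Z. Z1 = {m3}; fixed.
Sat(AG (start ∧ ¬safe)) = {m3}
EF (AG (start ∧ ¬safe)): least fixpoint, start Z0 = {m3}, add states with some successor in Z. Z1 = {m3, m5}; Z2 = {m2, m3, m5}; fixed.
Sat(EF (AG (start ∧ ¬safe))) = {m2, m3, m5}
m0 ∉ Sat(EF (AG (start ∧ ¬safe))) = {m2, m3, m5}, so the formula does not hold at m0.

No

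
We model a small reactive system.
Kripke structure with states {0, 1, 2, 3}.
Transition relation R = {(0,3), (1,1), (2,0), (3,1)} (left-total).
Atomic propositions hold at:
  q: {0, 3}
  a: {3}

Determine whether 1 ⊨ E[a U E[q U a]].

E[q U a]: least fixpoint, start Z0 = Sat(a) = {3}, add states in Sat(q) with some successor in Z. Z1 = {0, 3}; fixed.
Sat(E[q U a]) = {0, 3}
E[a U E[q U a]]: least fixpoint, start Z0 = Sat(E[q U a]) = {0, 3}, add states in Sat(a) with some successor in Z. Already a fixed point.
Sat(E[a U E[q U a]]) = {0, 3}
1 ∉ Sat(E[a U E[q U a]]) = {0, 3}, so the formula does not hold at 1.

No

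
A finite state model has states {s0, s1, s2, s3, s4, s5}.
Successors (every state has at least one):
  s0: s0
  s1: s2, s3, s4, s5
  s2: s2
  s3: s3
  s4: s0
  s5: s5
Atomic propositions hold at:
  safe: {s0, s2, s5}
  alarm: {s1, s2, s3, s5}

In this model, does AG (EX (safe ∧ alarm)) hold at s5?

Sat(safe ∧ alarm) = {s2, s5}
Sat(EX (safe ∧ alarm)) = {s : some successor in {s2, s5}} = {s1, s2, s5}
AG (EX (safe ∧ alarm)): greatest fixpoint, start Z0 = {s1, s2, s5}, keep only states in Sat with every successor in Z. Z1 = {s2, s5}; fixed.
Sat(AG (EX (safe ∧ alarm))) = {s2, s5}
s5 ∈ Sat(AG (EX (safe ∧ alarm))) = {s2, s5}, so the formula holds at s5.

Yes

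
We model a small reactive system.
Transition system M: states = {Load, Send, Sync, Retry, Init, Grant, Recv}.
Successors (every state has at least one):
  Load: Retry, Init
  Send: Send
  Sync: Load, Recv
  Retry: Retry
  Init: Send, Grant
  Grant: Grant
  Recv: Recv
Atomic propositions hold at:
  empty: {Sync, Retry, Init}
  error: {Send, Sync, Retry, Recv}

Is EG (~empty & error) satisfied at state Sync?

No

Sat(~empty) = {Load, Send, Grant, Recv}
Sat(~empty & error) = {Send, Recv}
EG (~empty & error): greatest fixpoint, start Z0 = {Send, Recv}, keep only states in Sat with some successor in Z. Already a fixed point.
Sat(EG (~empty & error)) = {Send, Recv}
Sync ∉ Sat(EG (~empty & error)) = {Send, Recv}, so the formula does not hold at Sync.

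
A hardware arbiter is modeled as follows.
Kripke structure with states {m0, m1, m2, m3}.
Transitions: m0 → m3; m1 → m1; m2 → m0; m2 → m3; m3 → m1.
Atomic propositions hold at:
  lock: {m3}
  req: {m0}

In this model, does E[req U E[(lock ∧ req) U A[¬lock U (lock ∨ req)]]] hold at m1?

No

Sat(lock ∧ req) = ∅
Sat(¬lock) = {m0, m1, m2}
Sat(lock ∨ req) = {m0, m3}
A[¬lock U (lock ∨ req)]: least fixpoint, start Z0 = Sat((lock ∨ req)) = {m0, m3}, add states in Sat(¬lock) with every successor in Z. Z1 = {m0, m2, m3}; fixed.
Sat(A[¬lock U (lock ∨ req)]) = {m0, m2, m3}
E[(lock ∧ req) U A[¬lock U (lock ∨ req)]]: least fixpoint, start Z0 = Sat(A[¬lock U (lock ∨ req)]) = {m0, m2, m3}, add states in Sat(lock ∧ req) with some successor in Z. Already a fixed point.
Sat(E[(lock ∧ req) U A[¬lock U (lock ∨ req)]]) = {m0, m2, m3}
E[req U E[(lock ∧ req) U A[¬lock U (lock ∨ req)]]]: least fixpoint, start Z0 = Sat(E[(lock ∧ req) U A[¬lock U (lock ∨ req)]]) = {m0, m2, m3}, add states in Sat(req) with some successor in Z. Already a fixed point.
Sat(E[req U E[(lock ∧ req) U A[¬lock U (lock ∨ req)]]]) = {m0, m2, m3}
m1 ∉ Sat(E[req U E[(lock ∧ req) U A[¬lock U (lock ∨ req)]]]) = {m0, m2, m3}, so the formula does not hold at m1.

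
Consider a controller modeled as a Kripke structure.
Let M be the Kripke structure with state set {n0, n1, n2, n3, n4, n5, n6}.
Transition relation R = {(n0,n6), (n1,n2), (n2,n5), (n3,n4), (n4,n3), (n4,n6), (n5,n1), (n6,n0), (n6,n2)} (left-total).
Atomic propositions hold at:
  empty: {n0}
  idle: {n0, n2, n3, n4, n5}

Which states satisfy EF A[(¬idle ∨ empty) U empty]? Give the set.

{n0, n3, n4, n6}

Sat(¬idle) = {n1, n6}
Sat(¬idle ∨ empty) = {n0, n1, n6}
A[(¬idle ∨ empty) U empty]: least fixpoint, start Z0 = Sat(empty) = {n0}, add states in Sat(¬idle ∨ empty) with every successor in Z. Already a fixed point.
Sat(A[(¬idle ∨ empty) U empty]) = {n0}
EF A[(¬idle ∨ empty) U empty]: least fixpoint, start Z0 = {n0}, add states with some successor in Z. Z1 = {n0, n6}; Z2 = {n0, n4, n6}; Z3 = {n0, n3, n4, n6}; fixed.
Sat(EF A[(¬idle ∨ empty) U empty]) = {n0, n3, n4, n6}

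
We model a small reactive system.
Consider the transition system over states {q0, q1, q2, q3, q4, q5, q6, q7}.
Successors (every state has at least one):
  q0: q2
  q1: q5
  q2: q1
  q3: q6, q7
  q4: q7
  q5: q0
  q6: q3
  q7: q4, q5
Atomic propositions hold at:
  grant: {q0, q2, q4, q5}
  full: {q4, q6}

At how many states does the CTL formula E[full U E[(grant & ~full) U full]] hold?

2

Sat(~full) = {q0, q1, q2, q3, q5, q7}
Sat(grant & ~full) = {q0, q2, q5}
E[(grant & ~full) U full]: least fixpoint, start Z0 = Sat(full) = {q4, q6}, add states in Sat(grant & ~full) with some successor in Z. Already a fixed point.
Sat(E[(grant & ~full) U full]) = {q4, q6}
E[full U E[(grant & ~full) U full]]: least fixpoint, start Z0 = Sat(E[(grant & ~full) U full]) = {q4, q6}, add states in Sat(full) with some successor in Z. Already a fixed point.
Sat(E[full U E[(grant & ~full) U full]]) = {q4, q6}
|Sat(E[full U E[(grant & ~full) U full]])| = |{q4, q6}| = 2.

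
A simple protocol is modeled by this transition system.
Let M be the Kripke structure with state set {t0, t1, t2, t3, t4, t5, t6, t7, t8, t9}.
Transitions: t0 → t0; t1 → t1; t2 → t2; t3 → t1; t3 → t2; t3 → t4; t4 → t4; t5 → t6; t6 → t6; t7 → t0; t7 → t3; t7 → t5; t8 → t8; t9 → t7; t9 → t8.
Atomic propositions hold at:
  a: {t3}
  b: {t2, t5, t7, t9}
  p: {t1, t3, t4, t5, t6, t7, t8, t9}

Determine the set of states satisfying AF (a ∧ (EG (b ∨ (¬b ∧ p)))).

{t3}

Sat(¬b) = {t0, t1, t3, t4, t6, t8}
Sat(¬b ∧ p) = {t1, t3, t4, t6, t8}
Sat(b ∨ (¬b ∧ p)) = {t1, t2, t3, t4, t5, t6, t7, t8, t9}
EG (b ∨ (¬b ∧ p)): greatest fixpoint, start Z0 = {t1, t2, t3, t4, t5, t6, t7, t8, t9}, keep only states in Sat with some successor in Z. Already a fixed point.
Sat(EG (b ∨ (¬b ∧ p))) = {t1, t2, t3, t4, t5, t6, t7, t8, t9}
Sat(a ∧ (EG (b ∨ (¬b ∧ p)))) = {t3}
AF (a ∧ (EG (b ∨ (¬b ∧ p)))): least fixpoint, start Z0 = {t3}, add states with every successor in Z. Already a fixed point.
Sat(AF (a ∧ (EG (b ∨ (¬b ∧ p))))) = {t3}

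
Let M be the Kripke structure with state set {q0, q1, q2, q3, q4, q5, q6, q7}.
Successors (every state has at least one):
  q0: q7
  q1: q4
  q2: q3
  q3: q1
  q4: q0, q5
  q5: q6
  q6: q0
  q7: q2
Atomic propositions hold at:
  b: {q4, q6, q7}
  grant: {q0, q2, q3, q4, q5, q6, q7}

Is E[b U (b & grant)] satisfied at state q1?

Sat(b & grant) = {q4, q6, q7}
E[b U (b & grant)]: least fixpoint, start Z0 = Sat((b & grant)) = {q4, q6, q7}, add states in Sat(b) with some successor in Z. Already a fixed point.
Sat(E[b U (b & grant)]) = {q4, q6, q7}
q1 ∉ Sat(E[b U (b & grant)]) = {q4, q6, q7}, so the formula does not hold at q1.

No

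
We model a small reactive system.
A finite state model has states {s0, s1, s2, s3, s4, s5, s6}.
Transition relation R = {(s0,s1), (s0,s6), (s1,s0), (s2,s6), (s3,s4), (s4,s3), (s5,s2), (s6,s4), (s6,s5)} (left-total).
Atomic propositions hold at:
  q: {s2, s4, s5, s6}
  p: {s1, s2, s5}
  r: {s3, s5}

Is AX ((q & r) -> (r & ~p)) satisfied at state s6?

Sat(q & r) = {s5}
Sat(~p) = {s0, s3, s4, s6}
Sat(r & ~p) = {s3}
Sat((q & r) -> (r & ~p)) = {s0, s1, s2, s3, s4, s6}
Sat(AX ((q & r) -> (r & ~p))) = {s : every successor in {s0, s1, s2, s3, s4, s6}} = {s0, s1, s2, s3, s4, s5}
s6 ∉ Sat(AX ((q & r) -> (r & ~p))) = {s0, s1, s2, s3, s4, s5}, so the formula does not hold at s6.

No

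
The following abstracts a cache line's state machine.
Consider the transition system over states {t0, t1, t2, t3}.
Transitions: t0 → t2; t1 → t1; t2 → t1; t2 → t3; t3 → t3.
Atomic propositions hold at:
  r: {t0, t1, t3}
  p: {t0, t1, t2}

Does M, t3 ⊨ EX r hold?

Sat(EX r) = {s : some successor in {t0, t1, t3}} = {t1, t2, t3}
t3 ∈ Sat(EX r) = {t1, t2, t3}, so the formula holds at t3.

Yes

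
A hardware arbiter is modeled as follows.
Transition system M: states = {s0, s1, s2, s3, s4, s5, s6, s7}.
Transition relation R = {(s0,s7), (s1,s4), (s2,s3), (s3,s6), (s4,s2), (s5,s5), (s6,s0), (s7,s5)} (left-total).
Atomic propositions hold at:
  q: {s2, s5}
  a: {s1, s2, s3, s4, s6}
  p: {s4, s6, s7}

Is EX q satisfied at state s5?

Sat(EX q) = {s : some successor in {s2, s5}} = {s4, s5, s7}
s5 ∈ Sat(EX q) = {s4, s5, s7}, so the formula holds at s5.

Yes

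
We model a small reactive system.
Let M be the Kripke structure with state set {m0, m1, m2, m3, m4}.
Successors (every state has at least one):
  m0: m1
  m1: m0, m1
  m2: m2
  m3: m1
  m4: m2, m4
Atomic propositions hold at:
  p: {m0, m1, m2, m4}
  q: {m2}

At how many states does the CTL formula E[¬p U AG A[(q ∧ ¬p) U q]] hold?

Sat(¬p) = {m3}
Sat(q ∧ ¬p) = ∅
A[(q ∧ ¬p) U q]: least fixpoint, start Z0 = Sat(q) = {m2}, add states in Sat(q ∧ ¬p) with every successor in Z. Already a fixed point.
Sat(A[(q ∧ ¬p) U q]) = {m2}
AG A[(q ∧ ¬p) U q]: greatest fixpoint, start Z0 = {m2}, keep only states in Sat with every successor in Z. Already a fixed point.
Sat(AG A[(q ∧ ¬p) U q]) = {m2}
E[¬p U AG A[(q ∧ ¬p) U q]]: least fixpoint, start Z0 = Sat(AG A[(q ∧ ¬p) U q]) = {m2}, add states in Sat(¬p) with some successor in Z. Already a fixed point.
Sat(E[¬p U AG A[(q ∧ ¬p) U q]]) = {m2}
|Sat(E[¬p U AG A[(q ∧ ¬p) U q]])| = |{m2}| = 1.

1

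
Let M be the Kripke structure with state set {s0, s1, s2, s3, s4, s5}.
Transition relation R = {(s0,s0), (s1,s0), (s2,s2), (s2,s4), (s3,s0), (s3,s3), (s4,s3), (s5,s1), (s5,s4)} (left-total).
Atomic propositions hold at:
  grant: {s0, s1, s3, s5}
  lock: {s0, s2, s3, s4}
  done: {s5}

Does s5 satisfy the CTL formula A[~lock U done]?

Sat(~lock) = {s1, s5}
A[~lock U done]: least fixpoint, start Z0 = Sat(done) = {s5}, add states in Sat(~lock) with every successor in Z. Already a fixed point.
Sat(A[~lock U done]) = {s5}
s5 ∈ Sat(A[~lock U done]) = {s5}, so the formula holds at s5.

Yes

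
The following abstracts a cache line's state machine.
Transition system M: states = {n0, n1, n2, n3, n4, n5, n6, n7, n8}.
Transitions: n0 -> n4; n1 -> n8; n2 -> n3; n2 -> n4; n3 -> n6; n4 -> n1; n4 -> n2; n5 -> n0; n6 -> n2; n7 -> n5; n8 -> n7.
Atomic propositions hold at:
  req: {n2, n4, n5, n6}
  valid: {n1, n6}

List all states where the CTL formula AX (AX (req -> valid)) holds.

{n1, n7}

Sat(req -> valid) = {n0, n1, n3, n6, n7, n8}
Sat(AX (req -> valid)) = {s : every successor in {n0, n1, n3, n6, n7, n8}} = {n1, n3, n5, n8}
Sat(AX (AX (req -> valid))) = {s : every successor in {n1, n3, n5, n8}} = {n1, n7}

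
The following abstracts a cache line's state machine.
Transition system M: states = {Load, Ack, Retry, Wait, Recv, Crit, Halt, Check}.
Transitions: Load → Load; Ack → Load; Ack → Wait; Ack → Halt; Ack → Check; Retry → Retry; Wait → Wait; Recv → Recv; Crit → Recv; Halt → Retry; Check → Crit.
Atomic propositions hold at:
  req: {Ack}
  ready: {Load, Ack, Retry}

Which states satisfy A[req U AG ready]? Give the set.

{Load, Retry}

AG ready: greatest fixpoint, start Z0 = {Load, Ack, Retry}, keep only states in Sat with every successor in Z. Z1 = {Load, Retry}; fixed.
Sat(AG ready) = {Load, Retry}
A[req U AG ready]: least fixpoint, start Z0 = Sat(AG ready) = {Load, Retry}, add states in Sat(req) with every successor in Z. Already a fixed point.
Sat(A[req U AG ready]) = {Load, Retry}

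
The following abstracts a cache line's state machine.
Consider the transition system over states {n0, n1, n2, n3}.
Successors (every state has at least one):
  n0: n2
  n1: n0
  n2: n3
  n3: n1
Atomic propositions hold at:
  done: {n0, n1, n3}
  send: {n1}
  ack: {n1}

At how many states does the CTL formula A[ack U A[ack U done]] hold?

A[ack U done]: least fixpoint, start Z0 = Sat(done) = {n0, n1, n3}, add states in Sat(ack) with every successor in Z. Already a fixed point.
Sat(A[ack U done]) = {n0, n1, n3}
A[ack U A[ack U done]]: least fixpoint, start Z0 = Sat(A[ack U done]) = {n0, n1, n3}, add states in Sat(ack) with every successor in Z. Already a fixed point.
Sat(A[ack U A[ack U done]]) = {n0, n1, n3}
|Sat(A[ack U A[ack U done]])| = |{n0, n1, n3}| = 3.

3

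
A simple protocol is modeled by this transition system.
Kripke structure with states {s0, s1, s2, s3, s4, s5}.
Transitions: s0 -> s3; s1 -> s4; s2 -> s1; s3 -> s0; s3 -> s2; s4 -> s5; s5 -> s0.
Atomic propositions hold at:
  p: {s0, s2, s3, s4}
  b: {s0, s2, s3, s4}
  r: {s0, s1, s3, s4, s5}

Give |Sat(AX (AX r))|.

Sat(AX r) = {s : every successor in {s0, s1, s3, s4, s5}} = {s0, s1, s2, s4, s5}
Sat(AX (AX r)) = {s : every successor in {s0, s1, s2, s4, s5}} = {s1, s2, s3, s4, s5}
|Sat(AX (AX r))| = |{s1, s2, s3, s4, s5}| = 5.

5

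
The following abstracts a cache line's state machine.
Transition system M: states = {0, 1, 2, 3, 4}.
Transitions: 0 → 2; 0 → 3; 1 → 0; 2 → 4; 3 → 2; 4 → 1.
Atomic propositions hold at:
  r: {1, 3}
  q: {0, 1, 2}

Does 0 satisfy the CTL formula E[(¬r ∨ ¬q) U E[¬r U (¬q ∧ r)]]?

Sat(¬r) = {0, 2, 4}
Sat(¬q) = {3, 4}
Sat(¬r ∨ ¬q) = {0, 2, 3, 4}
Sat(¬q ∧ r) = {3}
E[¬r U (¬q ∧ r)]: least fixpoint, start Z0 = Sat((¬q ∧ r)) = {3}, add states in Sat(¬r) with some successor in Z. Z1 = {0, 3}; fixed.
Sat(E[¬r U (¬q ∧ r)]) = {0, 3}
E[(¬r ∨ ¬q) U E[¬r U (¬q ∧ r)]]: least fixpoint, start Z0 = Sat(E[¬r U (¬q ∧ r)]) = {0, 3}, add states in Sat(¬r ∨ ¬q) with some successor in Z. Already a fixed point.
Sat(E[(¬r ∨ ¬q) U E[¬r U (¬q ∧ r)]]) = {0, 3}
0 ∈ Sat(E[(¬r ∨ ¬q) U E[¬r U (¬q ∧ r)]]) = {0, 3}, so the formula holds at 0.

Yes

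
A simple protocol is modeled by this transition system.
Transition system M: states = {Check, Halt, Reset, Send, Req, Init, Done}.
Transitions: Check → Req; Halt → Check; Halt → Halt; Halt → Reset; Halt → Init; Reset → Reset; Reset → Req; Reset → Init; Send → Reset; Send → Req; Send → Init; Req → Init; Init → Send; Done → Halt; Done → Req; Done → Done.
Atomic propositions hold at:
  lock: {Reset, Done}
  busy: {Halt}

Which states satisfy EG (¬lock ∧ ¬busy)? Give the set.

{Check, Send, Req, Init}

Sat(¬lock) = {Check, Halt, Send, Req, Init}
Sat(¬busy) = {Check, Reset, Send, Req, Init, Done}
Sat(¬lock ∧ ¬busy) = {Check, Send, Req, Init}
EG (¬lock ∧ ¬busy): greatest fixpoint, start Z0 = {Check, Send, Req, Init}, keep only states in Sat with some successor in Z. Already a fixed point.
Sat(EG (¬lock ∧ ¬busy)) = {Check, Send, Req, Init}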